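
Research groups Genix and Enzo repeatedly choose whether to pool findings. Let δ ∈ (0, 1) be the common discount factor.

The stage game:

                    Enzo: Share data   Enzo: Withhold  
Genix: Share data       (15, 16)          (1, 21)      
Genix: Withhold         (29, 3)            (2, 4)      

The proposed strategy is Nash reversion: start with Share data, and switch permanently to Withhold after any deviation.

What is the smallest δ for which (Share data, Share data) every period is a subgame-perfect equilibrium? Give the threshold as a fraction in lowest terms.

For Genix: deviation gain 29−15 = 14, per-period punishment loss 15−2 = 13. IC gives δ ≥ 14/27.
For Enzo: gain 5, loss 12 per period, so δ ≥ 5/17.
The tighter constraint is Genix's, so cooperation needs δ ≥ 14/27.

14/27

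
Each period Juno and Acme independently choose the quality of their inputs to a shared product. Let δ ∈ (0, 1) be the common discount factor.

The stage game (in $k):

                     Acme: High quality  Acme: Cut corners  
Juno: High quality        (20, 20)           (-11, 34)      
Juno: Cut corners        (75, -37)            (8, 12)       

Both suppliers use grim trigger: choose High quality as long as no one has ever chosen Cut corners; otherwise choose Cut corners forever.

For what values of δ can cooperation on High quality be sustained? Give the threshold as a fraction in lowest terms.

55/67

For Juno: deviation gain 75−20 = 55, per-period punishment loss 20−8 = 12. IC gives δ ≥ 55/67.
For Acme: gain 14, loss 8 per period, so δ ≥ 14/22 = 7/11.
The tighter constraint is Juno's, so cooperation needs δ ≥ 55/67.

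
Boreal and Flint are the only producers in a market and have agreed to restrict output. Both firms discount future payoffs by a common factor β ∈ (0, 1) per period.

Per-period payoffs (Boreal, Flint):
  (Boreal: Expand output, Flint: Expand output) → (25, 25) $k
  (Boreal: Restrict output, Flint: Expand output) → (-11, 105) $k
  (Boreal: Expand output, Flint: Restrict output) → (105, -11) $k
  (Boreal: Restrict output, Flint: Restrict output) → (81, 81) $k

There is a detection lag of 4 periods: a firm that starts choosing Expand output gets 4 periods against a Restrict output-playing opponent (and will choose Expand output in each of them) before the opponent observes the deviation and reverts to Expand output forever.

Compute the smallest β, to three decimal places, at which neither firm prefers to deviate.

0.740

A deviator earns 105 for 4 periods, then 25 forever; cooperating earns 81 forever. Multiplying the IC by (1−β):
81 ≥ 105(1−β^4) + 25β^4, so 80·β^4 ≥ 24 and β^4 ≥ 3/10.
β ≥ (3/10)^(1/4) ≈ 0.740.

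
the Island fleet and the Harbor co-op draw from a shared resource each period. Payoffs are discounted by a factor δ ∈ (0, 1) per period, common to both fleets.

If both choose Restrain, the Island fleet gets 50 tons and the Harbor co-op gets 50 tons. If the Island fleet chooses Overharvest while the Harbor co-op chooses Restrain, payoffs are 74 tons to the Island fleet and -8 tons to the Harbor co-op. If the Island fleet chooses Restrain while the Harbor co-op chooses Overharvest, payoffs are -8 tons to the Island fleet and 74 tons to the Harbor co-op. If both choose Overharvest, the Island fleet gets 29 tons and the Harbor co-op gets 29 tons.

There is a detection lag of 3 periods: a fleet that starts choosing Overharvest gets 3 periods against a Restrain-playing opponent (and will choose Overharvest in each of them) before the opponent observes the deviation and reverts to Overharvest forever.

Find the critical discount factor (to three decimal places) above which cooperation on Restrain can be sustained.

Deviating for the 3 undetected periods gains 74−50 = 24 per period over cooperation, then loses 50−29 = 21 per period forever once punishment starts.
Gain: 24(1 + δ + … + δ^2); loss: 21·δ^3/(1−δ).
No profitable deviation ⇔ 24(1−δ^3) ≤ 21·δ^3, i.e. δ^3 ≥ 24/(24+21) = 8/15.
Hence δ ≥ (8/15)^(1/3) ≈ 0.811.

0.811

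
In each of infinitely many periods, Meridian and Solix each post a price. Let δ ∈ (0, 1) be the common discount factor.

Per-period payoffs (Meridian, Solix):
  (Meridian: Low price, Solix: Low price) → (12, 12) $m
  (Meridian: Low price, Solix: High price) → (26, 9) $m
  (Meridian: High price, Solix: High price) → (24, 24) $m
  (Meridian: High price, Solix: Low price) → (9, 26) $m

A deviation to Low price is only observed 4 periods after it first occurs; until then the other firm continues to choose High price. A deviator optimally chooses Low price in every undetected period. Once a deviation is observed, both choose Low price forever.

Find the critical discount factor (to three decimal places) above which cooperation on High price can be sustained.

The best deviation is to choose Low price for all 4 undetected periods, earning 26 each, then 12 forever once detected.
Deviation value: 26(1−δ^4)/(1−δ) + 12δ^4/(1−δ); cooperation value: 24/(1−δ).
IC: 24 ≥ 26(1−δ^4) + 12δ^4 = 26 − 14δ^4.
So δ^4 ≥ 2/14 = 1/7, giving δ ≥ (1/7)^(1/4) ≈ 0.615.

0.615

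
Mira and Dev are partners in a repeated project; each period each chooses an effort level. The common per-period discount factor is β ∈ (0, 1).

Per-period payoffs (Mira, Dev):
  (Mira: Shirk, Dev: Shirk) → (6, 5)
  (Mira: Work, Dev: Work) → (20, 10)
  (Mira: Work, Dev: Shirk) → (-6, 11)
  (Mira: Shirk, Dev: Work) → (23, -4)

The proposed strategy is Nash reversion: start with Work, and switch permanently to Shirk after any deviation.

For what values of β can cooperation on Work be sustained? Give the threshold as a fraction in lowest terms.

3/17

Mira's threshold: (23−20)/(23−6) = 3/17.
Dev's threshold: (11−10)/(11−5) = 1/6.
3/17 > 1/6, so Mira binds and β* = 3/17.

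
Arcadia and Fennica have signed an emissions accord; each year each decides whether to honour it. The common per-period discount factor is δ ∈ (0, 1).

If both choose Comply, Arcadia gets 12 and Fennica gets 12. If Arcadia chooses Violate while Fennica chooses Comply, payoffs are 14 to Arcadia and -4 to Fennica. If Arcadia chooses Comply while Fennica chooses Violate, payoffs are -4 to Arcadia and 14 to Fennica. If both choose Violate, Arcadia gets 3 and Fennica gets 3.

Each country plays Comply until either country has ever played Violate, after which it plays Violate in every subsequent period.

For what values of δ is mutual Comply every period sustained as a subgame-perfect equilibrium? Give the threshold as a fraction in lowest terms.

One-period gain from deviating is 14 − 12 = 2. The loss is 12 − 3 = 9 in every subsequent period, with present value 9·δ/(1−δ).
Deviation is unprofitable when 9·δ/(1−δ) ≥ 2, i.e. δ/(1−δ) ≥ 2/9.
Equivalently δ ≥ 2/(2+9) = 2/11.

2/11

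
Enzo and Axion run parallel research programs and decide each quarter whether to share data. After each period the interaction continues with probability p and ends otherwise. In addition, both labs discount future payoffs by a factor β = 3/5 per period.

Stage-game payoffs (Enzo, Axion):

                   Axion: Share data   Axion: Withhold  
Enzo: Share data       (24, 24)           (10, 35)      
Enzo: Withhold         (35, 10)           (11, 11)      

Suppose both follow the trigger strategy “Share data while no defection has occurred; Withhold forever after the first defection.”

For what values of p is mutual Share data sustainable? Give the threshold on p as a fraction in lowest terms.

With continuation probability p and discount β, the effective per-period discount factor is βp.
Grim-trigger IC: βp ≥ (35−24)/(35−11) = 11/24.
So p ≥ (11/24)/(3/5) = 55/72.

55/72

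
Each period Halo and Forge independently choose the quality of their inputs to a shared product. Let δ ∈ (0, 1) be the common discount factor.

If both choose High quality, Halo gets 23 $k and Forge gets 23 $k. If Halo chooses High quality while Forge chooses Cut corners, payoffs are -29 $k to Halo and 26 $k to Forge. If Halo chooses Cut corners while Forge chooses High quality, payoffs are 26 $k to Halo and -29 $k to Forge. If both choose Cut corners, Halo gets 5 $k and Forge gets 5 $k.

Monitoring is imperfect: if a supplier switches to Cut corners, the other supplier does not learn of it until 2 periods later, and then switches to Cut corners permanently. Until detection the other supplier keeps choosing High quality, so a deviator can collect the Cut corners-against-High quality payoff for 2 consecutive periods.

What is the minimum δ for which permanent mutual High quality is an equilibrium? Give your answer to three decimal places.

Deviating for the 2 undetected periods gains 26−23 = 3 per period over cooperation, then loses 23−5 = 18 per period forever once punishment starts.
Gain: 3(1 + δ + … + δ^1); loss: 18·δ^2/(1−δ).
No profitable deviation ⇔ 3(1−δ^2) ≤ 18·δ^2, i.e. δ^2 ≥ 3/(3+18) = 1/7.
Hence δ ≥ (1/7)^(1/2) ≈ 0.378.

0.378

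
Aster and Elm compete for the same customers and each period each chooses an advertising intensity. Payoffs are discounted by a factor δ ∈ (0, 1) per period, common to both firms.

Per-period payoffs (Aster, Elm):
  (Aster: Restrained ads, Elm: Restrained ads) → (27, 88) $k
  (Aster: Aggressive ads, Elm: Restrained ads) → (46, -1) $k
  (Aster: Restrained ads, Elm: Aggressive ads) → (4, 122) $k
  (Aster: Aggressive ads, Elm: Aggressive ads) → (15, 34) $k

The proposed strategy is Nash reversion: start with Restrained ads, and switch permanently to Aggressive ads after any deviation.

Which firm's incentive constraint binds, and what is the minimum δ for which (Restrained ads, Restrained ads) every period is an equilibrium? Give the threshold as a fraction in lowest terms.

Aster's threshold: (46−27)/(46−15) = 19/31.
Elm's threshold: (122−88)/(122−34) = 17/44.
19/31 > 17/44, so Aster binds and δ* = 19/31.

Aster; δ ≥ 19/31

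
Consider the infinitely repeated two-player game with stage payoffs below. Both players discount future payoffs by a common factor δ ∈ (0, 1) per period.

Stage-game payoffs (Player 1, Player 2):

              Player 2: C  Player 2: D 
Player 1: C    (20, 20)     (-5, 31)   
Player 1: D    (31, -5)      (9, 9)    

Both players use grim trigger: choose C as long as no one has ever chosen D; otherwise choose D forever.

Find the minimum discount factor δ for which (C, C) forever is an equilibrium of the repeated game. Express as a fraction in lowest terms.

1/2

Cooperation forever yields 20 each period: 20/(1−δ).
Deviating yields 31 once, then 9 forever: 31 + 9δ/(1−δ).
No profitable deviation requires 20/(1−δ) ≥ 31 + 9δ/(1−δ).
Multiplying by (1−δ): 20 ≥ 31(1−δ) + 9δ = 31 − 22δ.
So 22δ ≥ 11, i.e. δ ≥ 11/22 = 1/2.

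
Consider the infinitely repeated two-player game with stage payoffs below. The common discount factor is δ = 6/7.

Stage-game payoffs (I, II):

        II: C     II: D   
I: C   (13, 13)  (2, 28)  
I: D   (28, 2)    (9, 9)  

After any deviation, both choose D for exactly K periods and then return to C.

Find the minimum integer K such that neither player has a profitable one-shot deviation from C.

7

No profitable deviation requires (13−9)(δ+…+δ^K) ≥ 28−13, i.e. δ+…+δ^K ≥ 15/4 ≈ 3.7500.
With δ = 6/7, the partial sums are K=1: 0.8571, K=2: 1.5918, …, K=5: 3.2240, K=6: 3.6206, K=7: 3.9605.
K = 7 is the first length at which the sum reaches 3.7500.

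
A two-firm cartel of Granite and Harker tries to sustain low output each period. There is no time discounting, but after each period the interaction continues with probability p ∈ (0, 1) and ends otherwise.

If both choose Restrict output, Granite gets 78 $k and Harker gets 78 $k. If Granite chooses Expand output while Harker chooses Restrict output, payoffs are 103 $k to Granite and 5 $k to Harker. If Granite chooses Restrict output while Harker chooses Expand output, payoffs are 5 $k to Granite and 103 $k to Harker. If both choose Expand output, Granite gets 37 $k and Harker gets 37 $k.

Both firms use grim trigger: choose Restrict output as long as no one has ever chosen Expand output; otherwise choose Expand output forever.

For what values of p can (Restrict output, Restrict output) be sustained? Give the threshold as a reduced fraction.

25/66

With no time discounting, the continuation probability p plays the role of the discount factor.
Grim-trigger IC: 78/(1−p) ≥ 103 + 37p/(1−p) ⇒ p ≥ (103−78)/(103−37) = 25/66.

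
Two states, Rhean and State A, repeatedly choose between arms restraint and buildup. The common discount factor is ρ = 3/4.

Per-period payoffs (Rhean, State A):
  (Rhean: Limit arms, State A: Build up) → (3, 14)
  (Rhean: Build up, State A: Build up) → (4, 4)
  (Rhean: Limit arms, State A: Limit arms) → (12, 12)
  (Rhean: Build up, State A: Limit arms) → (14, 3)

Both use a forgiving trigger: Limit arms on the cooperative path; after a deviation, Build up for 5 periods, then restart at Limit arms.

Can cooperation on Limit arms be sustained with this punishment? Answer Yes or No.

Yes

Comparing payoff streams over the 6 periods until play realigns: cooperate → 12(1+ρ+…+ρ^5); deviate → 14 + 4(ρ+…+ρ^5).
Cooperation is sustained iff (12−4)(ρ+…+ρ^5) ≥ 14−12.
ρ+…+ρ^5 = 3/4·(1−(3/4)^5)/(1−3/4) = 2.2881, and (14−12)/(12−4) = 0.2500.
2.2881 ≥ 0.2500, so cooperation is sustainable.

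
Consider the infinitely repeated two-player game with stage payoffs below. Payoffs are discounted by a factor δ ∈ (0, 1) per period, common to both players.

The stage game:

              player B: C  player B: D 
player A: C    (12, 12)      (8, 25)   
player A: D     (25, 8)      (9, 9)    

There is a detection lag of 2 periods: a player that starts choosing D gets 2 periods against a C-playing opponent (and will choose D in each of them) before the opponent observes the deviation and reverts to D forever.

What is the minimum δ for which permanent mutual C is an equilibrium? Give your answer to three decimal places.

A deviator earns 25 for 2 periods, then 9 forever; cooperating earns 12 forever. Multiplying the IC by (1−δ):
12 ≥ 25(1−δ^2) + 9δ^2, so 16·δ^2 ≥ 13 and δ^2 ≥ 13/16.
δ ≥ (13/16)^(1/2) ≈ 0.901.

0.901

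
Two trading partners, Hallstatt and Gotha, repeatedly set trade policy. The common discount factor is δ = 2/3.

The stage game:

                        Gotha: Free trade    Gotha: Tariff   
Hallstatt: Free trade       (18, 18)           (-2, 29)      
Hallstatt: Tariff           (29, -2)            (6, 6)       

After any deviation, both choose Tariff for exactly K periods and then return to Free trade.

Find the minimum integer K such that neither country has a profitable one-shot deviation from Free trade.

Need Σ_{k=1}^{K} δ^k ≥ (29−18)/(18−6) = 0.9167 at δ = 2/3.
At K = 1 the sum is 0.6667 < 0.9167; at K = 2 it is 1.1111 ≥ 0.9167.
So the minimum punishment length is K = 2.

2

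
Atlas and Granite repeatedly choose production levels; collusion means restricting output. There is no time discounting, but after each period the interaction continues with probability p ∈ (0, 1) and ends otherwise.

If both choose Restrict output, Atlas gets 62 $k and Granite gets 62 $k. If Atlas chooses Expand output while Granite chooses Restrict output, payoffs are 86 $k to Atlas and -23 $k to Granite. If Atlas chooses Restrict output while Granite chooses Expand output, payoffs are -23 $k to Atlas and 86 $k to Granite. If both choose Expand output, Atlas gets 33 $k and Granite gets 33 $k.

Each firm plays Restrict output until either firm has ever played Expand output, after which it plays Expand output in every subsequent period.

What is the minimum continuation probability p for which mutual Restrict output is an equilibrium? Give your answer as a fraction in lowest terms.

Expected cooperation value is 62 + p·62 + p²·62 + … = 62/(1−p); deviation gives 86 + p·33/(1−p).
62 ≥ 86(1−p) + 33p ⇒ 53p ≥ 24 ⇒ p ≥ 24/53.

24/53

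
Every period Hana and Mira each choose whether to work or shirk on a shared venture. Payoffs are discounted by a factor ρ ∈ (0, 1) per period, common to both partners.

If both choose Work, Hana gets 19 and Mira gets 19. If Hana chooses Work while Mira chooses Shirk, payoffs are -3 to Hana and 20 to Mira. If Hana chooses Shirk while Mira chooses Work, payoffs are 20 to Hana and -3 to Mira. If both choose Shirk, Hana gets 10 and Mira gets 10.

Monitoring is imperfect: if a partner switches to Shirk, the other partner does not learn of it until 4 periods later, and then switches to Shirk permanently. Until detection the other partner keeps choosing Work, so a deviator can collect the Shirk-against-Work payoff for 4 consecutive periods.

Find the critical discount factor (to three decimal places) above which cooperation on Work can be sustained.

Deviating for the 4 undetected periods gains 20−19 = 1 per period over cooperation, then loses 19−10 = 9 per period forever once punishment starts.
Gain: 1(1 + ρ + … + ρ^3); loss: 9·ρ^4/(1−ρ).
No profitable deviation ⇔ 1(1−ρ^4) ≤ 9·ρ^4, i.e. ρ^4 ≥ 1/(1+9) = 1/10.
Hence ρ ≥ (1/10)^(1/4) ≈ 0.562.

0.562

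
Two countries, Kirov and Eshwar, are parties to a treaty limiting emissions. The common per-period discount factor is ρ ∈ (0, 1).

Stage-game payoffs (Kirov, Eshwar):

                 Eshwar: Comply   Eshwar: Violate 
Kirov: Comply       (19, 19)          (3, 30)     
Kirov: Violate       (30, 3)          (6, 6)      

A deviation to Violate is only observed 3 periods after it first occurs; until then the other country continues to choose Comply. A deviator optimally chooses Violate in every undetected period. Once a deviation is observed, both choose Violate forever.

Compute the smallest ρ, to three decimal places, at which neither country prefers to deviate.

0.771

A deviator earns 30 for 3 periods, then 6 forever; cooperating earns 19 forever. Multiplying the IC by (1−ρ):
19 ≥ 30(1−ρ^3) + 6ρ^3, so 24·ρ^3 ≥ 11 and ρ^3 ≥ 11/24.
ρ ≥ (11/24)^(1/3) ≈ 0.771.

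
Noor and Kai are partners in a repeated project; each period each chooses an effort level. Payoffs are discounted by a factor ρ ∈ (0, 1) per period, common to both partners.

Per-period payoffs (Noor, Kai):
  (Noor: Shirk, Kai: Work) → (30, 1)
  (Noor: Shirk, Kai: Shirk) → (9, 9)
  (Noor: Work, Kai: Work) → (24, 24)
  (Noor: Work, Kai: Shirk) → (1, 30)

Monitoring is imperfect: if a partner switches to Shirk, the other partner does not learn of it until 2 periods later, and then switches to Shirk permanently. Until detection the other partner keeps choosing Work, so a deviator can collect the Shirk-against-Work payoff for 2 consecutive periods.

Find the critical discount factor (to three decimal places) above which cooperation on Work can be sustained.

0.535

A deviator earns 30 for 2 periods, then 9 forever; cooperating earns 24 forever. Multiplying the IC by (1−ρ):
24 ≥ 30(1−ρ^2) + 9ρ^2, so 21·ρ^2 ≥ 6 and ρ^2 ≥ 2/7.
ρ ≥ (2/7)^(1/2) ≈ 0.535.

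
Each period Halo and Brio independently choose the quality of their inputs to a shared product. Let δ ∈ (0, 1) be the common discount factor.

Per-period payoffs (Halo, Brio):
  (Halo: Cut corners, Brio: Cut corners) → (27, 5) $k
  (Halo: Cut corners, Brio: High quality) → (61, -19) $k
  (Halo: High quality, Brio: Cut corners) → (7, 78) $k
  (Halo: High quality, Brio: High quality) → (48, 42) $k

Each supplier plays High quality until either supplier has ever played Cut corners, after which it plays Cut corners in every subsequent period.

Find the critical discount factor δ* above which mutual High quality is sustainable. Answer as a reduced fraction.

36/73

For Halo: deviation gain 61−48 = 13, per-period punishment loss 48−27 = 21. IC gives δ ≥ 13/34.
For Brio: gain 36, loss 37 per period, so δ ≥ 36/73.
The tighter constraint is Brio's, so cooperation needs δ ≥ 36/73.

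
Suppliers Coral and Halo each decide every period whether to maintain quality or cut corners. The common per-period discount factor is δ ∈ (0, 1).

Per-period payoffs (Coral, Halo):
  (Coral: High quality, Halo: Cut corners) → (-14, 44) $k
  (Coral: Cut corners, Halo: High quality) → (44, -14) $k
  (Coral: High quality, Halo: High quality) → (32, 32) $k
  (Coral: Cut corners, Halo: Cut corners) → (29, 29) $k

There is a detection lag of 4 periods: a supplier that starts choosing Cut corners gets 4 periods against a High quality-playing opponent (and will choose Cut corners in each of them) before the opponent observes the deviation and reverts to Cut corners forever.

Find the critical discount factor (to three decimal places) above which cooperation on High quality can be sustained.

0.946

The best deviation is to choose Cut corners for all 4 undetected periods, earning 44 each, then 29 forever once detected.
Deviation value: 44(1−δ^4)/(1−δ) + 29δ^4/(1−δ); cooperation value: 32/(1−δ).
IC: 32 ≥ 44(1−δ^4) + 29δ^4 = 44 − 15δ^4.
So δ^4 ≥ 12/15 = 4/5, giving δ ≥ (4/5)^(1/4) ≈ 0.946.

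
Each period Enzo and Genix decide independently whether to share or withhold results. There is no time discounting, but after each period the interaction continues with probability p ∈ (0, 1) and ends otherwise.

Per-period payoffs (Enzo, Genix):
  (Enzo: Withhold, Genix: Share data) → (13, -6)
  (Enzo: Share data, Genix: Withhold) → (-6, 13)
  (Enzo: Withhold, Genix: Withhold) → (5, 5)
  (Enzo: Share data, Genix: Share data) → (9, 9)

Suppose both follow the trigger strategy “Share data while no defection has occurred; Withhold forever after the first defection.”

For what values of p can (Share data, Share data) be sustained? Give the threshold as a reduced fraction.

With no time discounting, the continuation probability p plays the role of the discount factor.
Grim-trigger IC: 9/(1−p) ≥ 13 + 5p/(1−p) ⇒ p ≥ (13−9)/(13−5) = 1/2.

1/2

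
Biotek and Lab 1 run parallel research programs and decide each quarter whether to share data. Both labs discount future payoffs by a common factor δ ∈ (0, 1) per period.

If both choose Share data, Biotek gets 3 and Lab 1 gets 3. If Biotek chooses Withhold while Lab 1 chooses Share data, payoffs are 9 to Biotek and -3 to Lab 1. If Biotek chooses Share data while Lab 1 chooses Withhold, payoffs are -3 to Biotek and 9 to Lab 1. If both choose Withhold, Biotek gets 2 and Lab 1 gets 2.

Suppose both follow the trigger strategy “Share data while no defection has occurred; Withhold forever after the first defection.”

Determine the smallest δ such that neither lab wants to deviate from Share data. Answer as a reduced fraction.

3/(1−δ) ≥ 9 + 2δ/(1−δ)
3 ≥ 9 − 7δ
δ ≥ 6/7.

6/7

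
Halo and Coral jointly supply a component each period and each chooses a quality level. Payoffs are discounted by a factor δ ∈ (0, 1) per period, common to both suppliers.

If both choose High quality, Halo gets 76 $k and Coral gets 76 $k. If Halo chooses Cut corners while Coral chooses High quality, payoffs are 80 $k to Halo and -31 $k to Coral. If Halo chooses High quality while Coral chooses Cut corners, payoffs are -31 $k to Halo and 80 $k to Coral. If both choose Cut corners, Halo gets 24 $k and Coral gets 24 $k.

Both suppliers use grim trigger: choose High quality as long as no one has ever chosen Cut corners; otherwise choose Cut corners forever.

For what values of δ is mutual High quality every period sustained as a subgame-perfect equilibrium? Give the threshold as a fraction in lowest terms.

1/14

76/(1−δ) ≥ 80 + 24δ/(1−δ)
76 ≥ 80 − 56δ
δ ≥ 4/56 = 1/14.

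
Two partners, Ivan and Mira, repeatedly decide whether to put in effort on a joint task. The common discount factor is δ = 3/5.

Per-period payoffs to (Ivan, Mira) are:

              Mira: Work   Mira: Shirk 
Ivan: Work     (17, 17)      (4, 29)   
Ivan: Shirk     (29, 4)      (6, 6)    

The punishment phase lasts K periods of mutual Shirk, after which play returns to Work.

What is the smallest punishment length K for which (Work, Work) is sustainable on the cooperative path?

Need Σ_{k=1}^{K} δ^k ≥ (29−17)/(17−6) = 1.0909 at δ = 3/5.
At K = 2 the sum is 0.9600 < 1.0909; at K = 3 it is 1.1760 ≥ 1.0909.
So the minimum punishment length is K = 3.

3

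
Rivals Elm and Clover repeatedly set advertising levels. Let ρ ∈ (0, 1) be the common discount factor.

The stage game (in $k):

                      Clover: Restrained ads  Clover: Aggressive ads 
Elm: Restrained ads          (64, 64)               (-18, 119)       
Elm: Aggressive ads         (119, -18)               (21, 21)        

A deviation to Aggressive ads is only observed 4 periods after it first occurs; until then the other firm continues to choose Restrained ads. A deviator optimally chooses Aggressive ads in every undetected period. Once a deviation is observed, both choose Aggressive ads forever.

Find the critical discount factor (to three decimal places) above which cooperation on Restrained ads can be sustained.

0.866

Deviating for the 4 undetected periods gains 119−64 = 55 per period over cooperation, then loses 64−21 = 43 per period forever once punishment starts.
Gain: 55(1 + ρ + … + ρ^3); loss: 43·ρ^4/(1−ρ).
No profitable deviation ⇔ 55(1−ρ^4) ≤ 43·ρ^4, i.e. ρ^4 ≥ 55/(55+43) = 55/98.
Hence ρ ≥ (55/98)^(1/4) ≈ 0.866.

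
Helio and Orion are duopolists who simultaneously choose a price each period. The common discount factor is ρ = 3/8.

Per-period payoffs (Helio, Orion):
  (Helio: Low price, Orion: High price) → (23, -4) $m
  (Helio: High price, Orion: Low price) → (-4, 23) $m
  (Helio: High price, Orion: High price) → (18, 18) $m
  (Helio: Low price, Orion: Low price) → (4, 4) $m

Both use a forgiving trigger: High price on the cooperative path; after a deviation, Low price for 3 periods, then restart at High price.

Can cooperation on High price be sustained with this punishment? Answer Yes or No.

IC: ρ+…+ρ^3 ≥ (23−18)/(18−4) = 5/14.
At ρ = 3/8: partial sum = 0.5684 ≥ 0.3571. Cooperation sustainable.

Yes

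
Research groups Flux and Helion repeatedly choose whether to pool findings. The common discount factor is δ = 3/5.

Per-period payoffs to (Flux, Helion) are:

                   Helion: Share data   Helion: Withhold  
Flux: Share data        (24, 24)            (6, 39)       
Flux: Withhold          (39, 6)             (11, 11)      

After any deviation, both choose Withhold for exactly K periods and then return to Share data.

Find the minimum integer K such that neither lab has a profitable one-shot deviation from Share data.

No profitable deviation requires (24−11)(δ+…+δ^K) ≥ 39−24, i.e. δ+…+δ^K ≥ 15/13 ≈ 1.1538.
With δ = 3/5, the partial sums are K=1: 0.6000, K=2: 0.9600, K=3: 1.1760.
K = 3 is the first length at which the sum reaches 1.1538.

3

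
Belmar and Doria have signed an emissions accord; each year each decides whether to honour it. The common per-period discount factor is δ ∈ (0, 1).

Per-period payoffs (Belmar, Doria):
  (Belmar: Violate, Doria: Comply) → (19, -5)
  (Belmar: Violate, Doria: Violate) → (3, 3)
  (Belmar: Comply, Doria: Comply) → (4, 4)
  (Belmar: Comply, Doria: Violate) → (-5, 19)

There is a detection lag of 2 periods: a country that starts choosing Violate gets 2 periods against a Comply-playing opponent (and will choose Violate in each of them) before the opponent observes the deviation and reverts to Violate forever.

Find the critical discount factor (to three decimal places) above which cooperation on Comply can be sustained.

A deviator earns 19 for 2 periods, then 3 forever; cooperating earns 4 forever. Multiplying the IC by (1−δ):
4 ≥ 19(1−δ^2) + 3δ^2, so 16·δ^2 ≥ 15 and δ^2 ≥ 15/16.
δ ≥ (15/16)^(1/2) ≈ 0.968.

0.968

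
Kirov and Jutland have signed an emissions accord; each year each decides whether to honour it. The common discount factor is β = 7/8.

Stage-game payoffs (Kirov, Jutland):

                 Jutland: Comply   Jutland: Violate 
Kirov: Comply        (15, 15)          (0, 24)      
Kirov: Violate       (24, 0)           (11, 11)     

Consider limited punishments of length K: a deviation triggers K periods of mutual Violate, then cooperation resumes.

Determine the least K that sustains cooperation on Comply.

3

No profitable deviation requires (15−11)(β+…+β^K) ≥ 24−15, i.e. β+…+β^K ≥ 9/4 ≈ 2.2500.
With β = 7/8, the partial sums are K=1: 0.8750, K=2: 1.6406, K=3: 2.3105.
K = 3 is the first length at which the sum reaches 2.2500.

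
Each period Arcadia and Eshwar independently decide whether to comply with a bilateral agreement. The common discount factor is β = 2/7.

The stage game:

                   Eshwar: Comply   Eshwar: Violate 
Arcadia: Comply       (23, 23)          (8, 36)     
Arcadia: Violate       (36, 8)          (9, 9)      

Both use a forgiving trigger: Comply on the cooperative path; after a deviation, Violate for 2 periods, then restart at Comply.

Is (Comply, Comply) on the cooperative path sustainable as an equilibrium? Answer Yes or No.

No

IC: β+…+β^2 ≥ (36−23)/(23−9) = 13/14.
At β = 2/7: partial sum = 0.3673 < 0.9286. Cooperation not sustainable.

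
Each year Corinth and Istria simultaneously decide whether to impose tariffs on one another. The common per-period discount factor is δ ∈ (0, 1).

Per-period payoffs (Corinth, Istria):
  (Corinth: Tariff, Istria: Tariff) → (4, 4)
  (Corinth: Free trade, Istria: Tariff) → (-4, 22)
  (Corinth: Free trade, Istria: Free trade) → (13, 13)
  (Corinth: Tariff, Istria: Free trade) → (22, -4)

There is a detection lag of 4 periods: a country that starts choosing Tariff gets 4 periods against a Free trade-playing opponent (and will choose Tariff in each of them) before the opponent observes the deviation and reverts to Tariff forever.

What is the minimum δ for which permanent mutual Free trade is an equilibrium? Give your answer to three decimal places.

0.841

A deviator earns 22 for 4 periods, then 4 forever; cooperating earns 13 forever. Multiplying the IC by (1−δ):
13 ≥ 22(1−δ^4) + 4δ^4, so 18·δ^4 ≥ 9 and δ^4 ≥ 1/2.
δ ≥ (1/2)^(1/4) ≈ 0.841.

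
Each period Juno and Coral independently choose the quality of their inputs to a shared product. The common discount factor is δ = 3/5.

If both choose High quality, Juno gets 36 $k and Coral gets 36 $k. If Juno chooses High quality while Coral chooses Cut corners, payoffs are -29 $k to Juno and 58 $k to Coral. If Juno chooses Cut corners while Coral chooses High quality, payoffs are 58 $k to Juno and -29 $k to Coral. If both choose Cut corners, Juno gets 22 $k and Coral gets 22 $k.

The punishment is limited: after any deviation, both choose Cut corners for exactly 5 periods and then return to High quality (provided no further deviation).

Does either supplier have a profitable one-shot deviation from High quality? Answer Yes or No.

Yes

A one-shot deviation gives 58 now, then 22 for 5 periods, then back to 36.
Gain from deviating: (58−36) today; loss: (36−22) in each of the next 5 periods.
No-deviation condition: (36−22)(δ+…+δ^5) ≥ 58−36, i.e. δ+…+δ^5 ≥ 11/7.
At δ = 3/5: δ+…+δ^5 = 1.3834 < 1.5714.
So cooperation is not sustainable.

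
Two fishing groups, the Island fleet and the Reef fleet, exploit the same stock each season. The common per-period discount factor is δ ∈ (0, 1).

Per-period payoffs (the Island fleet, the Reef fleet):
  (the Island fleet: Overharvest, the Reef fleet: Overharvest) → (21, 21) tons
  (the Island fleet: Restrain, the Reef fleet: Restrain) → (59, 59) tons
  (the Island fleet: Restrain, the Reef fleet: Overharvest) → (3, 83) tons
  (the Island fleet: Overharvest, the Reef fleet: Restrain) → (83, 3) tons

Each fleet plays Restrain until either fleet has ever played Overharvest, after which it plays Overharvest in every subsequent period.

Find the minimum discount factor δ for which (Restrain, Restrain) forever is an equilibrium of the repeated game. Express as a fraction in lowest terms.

One-period gain from deviating is 83 − 59 = 24. The loss is 59 − 21 = 38 in every subsequent period, with present value 38·δ/(1−δ).
Deviation is unprofitable when 38·δ/(1−δ) ≥ 24, i.e. δ/(1−δ) ≥ 12/19.
Equivalently δ ≥ 24/(24+38) = 12/31.

12/31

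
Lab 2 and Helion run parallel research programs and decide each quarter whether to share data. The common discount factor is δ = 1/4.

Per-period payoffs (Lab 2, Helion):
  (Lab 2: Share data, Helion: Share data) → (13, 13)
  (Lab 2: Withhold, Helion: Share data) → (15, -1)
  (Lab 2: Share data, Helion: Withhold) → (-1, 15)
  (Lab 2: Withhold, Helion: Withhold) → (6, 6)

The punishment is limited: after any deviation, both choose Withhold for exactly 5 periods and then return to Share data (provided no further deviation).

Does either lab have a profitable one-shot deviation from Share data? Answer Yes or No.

No

A one-shot deviation gives 15 now, then 6 for 5 periods, then back to 13.
Gain from deviating: (15−13) today; loss: (13−6) in each of the next 5 periods.
No-deviation condition: (13−6)(δ+…+δ^5) ≥ 15−13, i.e. δ+…+δ^5 ≥ 2/7.
At δ = 1/4: δ+…+δ^5 = 0.3330 ≥ 0.2857.
So cooperation is sustainable.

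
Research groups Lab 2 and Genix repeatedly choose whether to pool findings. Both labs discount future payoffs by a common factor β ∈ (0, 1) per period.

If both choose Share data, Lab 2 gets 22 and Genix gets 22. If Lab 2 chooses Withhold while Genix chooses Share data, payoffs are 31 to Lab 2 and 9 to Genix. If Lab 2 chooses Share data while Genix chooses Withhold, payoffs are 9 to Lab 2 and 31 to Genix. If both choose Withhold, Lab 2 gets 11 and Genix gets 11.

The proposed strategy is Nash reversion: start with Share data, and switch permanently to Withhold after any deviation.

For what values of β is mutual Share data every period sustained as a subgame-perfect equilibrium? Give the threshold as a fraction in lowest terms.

9/20

Cooperation forever yields 22 each period: 22/(1−β).
Deviating yields 31 once, then 11 forever: 31 + 11β/(1−β).
No profitable deviation requires 22/(1−β) ≥ 31 + 11β/(1−β).
Multiplying by (1−β): 22 ≥ 31(1−β) + 11β = 31 − 20β.
So 20β ≥ 9, i.e. β ≥ 9/20.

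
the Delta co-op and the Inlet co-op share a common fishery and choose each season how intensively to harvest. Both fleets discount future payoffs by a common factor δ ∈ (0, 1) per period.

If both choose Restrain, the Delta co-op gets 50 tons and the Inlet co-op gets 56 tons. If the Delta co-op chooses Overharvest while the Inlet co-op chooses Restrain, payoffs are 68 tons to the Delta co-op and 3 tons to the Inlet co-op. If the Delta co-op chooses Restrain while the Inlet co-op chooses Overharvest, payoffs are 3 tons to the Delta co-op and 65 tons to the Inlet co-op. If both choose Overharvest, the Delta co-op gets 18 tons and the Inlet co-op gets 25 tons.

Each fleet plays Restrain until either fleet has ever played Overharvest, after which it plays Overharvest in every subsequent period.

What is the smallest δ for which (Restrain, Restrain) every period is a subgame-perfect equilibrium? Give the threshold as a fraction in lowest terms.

the Delta co-op's threshold: (68−50)/(68−18) = 9/25.
the Inlet co-op's threshold: (65−56)/(65−25) = 9/40.
9/25 > 9/40, so the Delta co-op binds and δ* = 9/25.

9/25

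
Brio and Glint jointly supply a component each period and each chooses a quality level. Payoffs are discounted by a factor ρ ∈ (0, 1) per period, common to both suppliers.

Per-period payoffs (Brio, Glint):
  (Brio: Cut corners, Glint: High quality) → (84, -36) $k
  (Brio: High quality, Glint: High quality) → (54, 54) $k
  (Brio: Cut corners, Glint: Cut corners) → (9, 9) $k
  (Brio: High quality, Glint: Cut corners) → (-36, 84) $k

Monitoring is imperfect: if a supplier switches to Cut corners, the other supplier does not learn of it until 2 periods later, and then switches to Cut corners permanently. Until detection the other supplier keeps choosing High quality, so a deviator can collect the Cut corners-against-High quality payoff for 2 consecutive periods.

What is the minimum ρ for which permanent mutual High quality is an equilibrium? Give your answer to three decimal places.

0.632

Deviating for the 2 undetected periods gains 84−54 = 30 per period over cooperation, then loses 54−9 = 45 per period forever once punishment starts.
Gain: 30(1 + ρ + … + ρ^1); loss: 45·ρ^2/(1−ρ).
No profitable deviation ⇔ 30(1−ρ^2) ≤ 45·ρ^2, i.e. ρ^2 ≥ 30/(30+45) = 2/5.
Hence ρ ≥ (2/5)^(1/2) ≈ 0.632.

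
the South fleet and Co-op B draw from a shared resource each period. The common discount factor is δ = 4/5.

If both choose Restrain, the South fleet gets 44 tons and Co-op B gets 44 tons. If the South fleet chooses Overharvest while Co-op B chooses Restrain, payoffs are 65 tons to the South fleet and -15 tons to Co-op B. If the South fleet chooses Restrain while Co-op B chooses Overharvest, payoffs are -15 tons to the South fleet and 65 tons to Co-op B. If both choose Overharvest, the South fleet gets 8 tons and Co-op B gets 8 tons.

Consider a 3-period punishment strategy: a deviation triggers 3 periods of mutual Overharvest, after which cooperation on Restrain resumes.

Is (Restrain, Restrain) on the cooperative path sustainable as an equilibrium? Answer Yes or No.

A one-shot deviation gives 65 now, then 8 for 3 periods, then back to 44.
Gain from deviating: (65−44) today; loss: (44−8) in each of the next 3 periods.
No-deviation condition: (44−8)(δ+…+δ^3) ≥ 65−44, i.e. δ+…+δ^3 ≥ 7/12.
At δ = 4/5: δ+…+δ^3 = 1.9520 ≥ 0.5833.
So cooperation is sustainable.

Yes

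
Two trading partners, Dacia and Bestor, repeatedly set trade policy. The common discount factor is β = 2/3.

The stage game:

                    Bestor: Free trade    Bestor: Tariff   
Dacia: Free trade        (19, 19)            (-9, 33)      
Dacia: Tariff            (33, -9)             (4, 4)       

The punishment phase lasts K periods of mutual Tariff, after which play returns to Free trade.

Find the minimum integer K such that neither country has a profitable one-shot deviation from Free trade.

IC: β(1−β^K)/(1−β) ≥ (33−19)/(19−4) = 14/15.
With β = 2/3: need 1 − β^K ≥ 14/15·(1−2/3)/(2/3), i.e. β^K ≤ 0.5333.
Since (2/3)^1 = 0.6667 and (2/3)^2 = 0.4444, the smallest such K is 2.

2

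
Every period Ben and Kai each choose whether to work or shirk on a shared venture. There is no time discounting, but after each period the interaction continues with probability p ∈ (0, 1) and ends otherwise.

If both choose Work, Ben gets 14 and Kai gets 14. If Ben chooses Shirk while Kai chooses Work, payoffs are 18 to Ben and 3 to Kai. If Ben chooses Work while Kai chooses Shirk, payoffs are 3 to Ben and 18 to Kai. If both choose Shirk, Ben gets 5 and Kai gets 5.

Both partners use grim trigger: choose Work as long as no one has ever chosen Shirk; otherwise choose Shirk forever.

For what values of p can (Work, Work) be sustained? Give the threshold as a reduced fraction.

4/13

Expected cooperation value is 14 + p·14 + p²·14 + … = 14/(1−p); deviation gives 18 + p·5/(1−p).
14 ≥ 18(1−p) + 5p ⇒ 13p ≥ 4 ⇒ p ≥ 4/13.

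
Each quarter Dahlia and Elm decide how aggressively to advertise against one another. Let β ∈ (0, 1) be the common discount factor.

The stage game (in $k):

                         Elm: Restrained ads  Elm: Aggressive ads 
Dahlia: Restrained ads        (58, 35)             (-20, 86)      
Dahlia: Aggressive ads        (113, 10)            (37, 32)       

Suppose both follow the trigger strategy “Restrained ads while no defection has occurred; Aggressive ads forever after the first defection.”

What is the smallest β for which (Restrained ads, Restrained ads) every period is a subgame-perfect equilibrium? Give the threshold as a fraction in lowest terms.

17/18

Dahlia: cooperation gives 58 each period; deviation gives 113 once then 37 forever.
  58/(1−β) ≥ 113 + 37β/(1−β) ⇒ β ≥ 55/76.
Elm: cooperation gives 35 each period; deviation gives 86 once then 32 forever.
  β ≥ 51/54 = 17/18.
Both must hold, so the binding constraint is Elm's: β ≥ 17/18.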